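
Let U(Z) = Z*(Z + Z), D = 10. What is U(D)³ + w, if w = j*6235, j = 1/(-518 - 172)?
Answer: 1103998753/138 ≈ 8.0000e+6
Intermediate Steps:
j = -1/690 (j = 1/(-690) = -1/690 ≈ -0.0014493)
U(Z) = 2*Z² (U(Z) = Z*(2*Z) = 2*Z²)
w = -1247/138 (w = -1/690*6235 = -1247/138 ≈ -9.0362)
U(D)³ + w = (2*10²)³ - 1247/138 = (2*100)³ - 1247/138 = 200³ - 1247/138 = 8000000 - 1247/138 = 1103998753/138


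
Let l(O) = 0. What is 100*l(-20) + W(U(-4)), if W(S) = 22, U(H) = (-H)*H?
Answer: 22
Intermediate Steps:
U(H) = -H²
100*l(-20) + W(U(-4)) = 100*0 + 22 = 0 + 22 = 22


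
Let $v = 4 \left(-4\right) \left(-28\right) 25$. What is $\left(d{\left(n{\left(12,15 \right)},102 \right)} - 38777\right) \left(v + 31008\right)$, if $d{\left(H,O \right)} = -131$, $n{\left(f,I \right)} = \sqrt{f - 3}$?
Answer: $-1642228864$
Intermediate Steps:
$n{\left(f,I \right)} = \sqrt{-3 + f}$
$v = 11200$ ($v = \left(-16\right) \left(-28\right) 25 = 448 \cdot 25 = 11200$)
$\left(d{\left(n{\left(12,15 \right)},102 \right)} - 38777\right) \left(v + 31008\right) = \left(-131 - 38777\right) \left(11200 + 31008\right) = \left(-38908\right) 42208 = -1642228864$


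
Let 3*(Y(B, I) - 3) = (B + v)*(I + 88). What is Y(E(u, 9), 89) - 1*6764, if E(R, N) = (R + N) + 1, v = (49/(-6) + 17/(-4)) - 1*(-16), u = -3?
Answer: -73639/12 ≈ -6136.6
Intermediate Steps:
v = 43/12 (v = (49*(-⅙) + 17*(-¼)) + 16 = (-49/6 - 17/4) + 16 = -149/12 + 16 = 43/12 ≈ 3.5833)
E(R, N) = 1 + N + R (E(R, N) = (N + R) + 1 = 1 + N + R)
Y(B, I) = 3 + (88 + I)*(43/12 + B)/3 (Y(B, I) = 3 + ((B + 43/12)*(I + 88))/3 = 3 + ((43/12 + B)*(88 + I))/3 = 3 + ((88 + I)*(43/12 + B))/3 = 3 + (88 + I)*(43/12 + B)/3)
Y(E(u, 9), 89) - 1*6764 = (973/9 + (43/36)*89 + 88*(1 + 9 - 3)/3 + (⅓)*(1 + 9 - 3)*89) - 1*6764 = (973/9 + 3827/36 + (88/3)*7 + (⅓)*7*89) - 6764 = (973/9 + 3827/36 + 616/3 + 623/3) - 6764 = 7529/12 - 6764 = -73639/12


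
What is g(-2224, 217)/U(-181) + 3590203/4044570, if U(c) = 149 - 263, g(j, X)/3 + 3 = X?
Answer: -11759843/2478930 ≈ -4.7439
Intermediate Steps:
g(j, X) = -9 + 3*X
U(c) = -114
g(-2224, 217)/U(-181) + 3590203/4044570 = (-9 + 3*217)/(-114) + 3590203/4044570 = (-9 + 651)*(-1/114) + 3590203*(1/4044570) = 642*(-1/114) + 115813/130470 = -107/19 + 115813/130470 = -11759843/2478930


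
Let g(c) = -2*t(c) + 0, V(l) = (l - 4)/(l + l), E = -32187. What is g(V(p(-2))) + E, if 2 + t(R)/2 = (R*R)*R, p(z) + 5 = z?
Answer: -22076125/686 ≈ -32181.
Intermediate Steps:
p(z) = -5 + z
t(R) = -4 + 2*R**3 (t(R) = -4 + 2*((R*R)*R) = -4 + 2*(R**2*R) = -4 + 2*R**3)
V(l) = (-4 + l)/(2*l) (V(l) = (-4 + l)/((2*l)) = (-4 + l)*(1/(2*l)) = (-4 + l)/(2*l))
g(c) = 8 - 4*c**3 (g(c) = -2*(-4 + 2*c**3) + 0 = (8 - 4*c**3) + 0 = 8 - 4*c**3)
g(V(p(-2))) + E = (8 - 4*(-4 + (-5 - 2))**3/(8*(-5 - 2)**3)) - 32187 = (8 - 4*(-(-4 - 7)**3/2744)) - 32187 = (8 - 4*((1/2)*(-1/7)*(-11))**3) - 32187 = (8 - 4*(11/14)**3) - 32187 = (8 - 4*1331/2744) - 32187 = (8 - 1331/686) - 32187 = 4157/686 - 32187 = -22076125/686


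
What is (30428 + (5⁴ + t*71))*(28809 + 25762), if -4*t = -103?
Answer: 7177450775/4 ≈ 1.7944e+9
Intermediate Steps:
t = 103/4 (t = -¼*(-103) = 103/4 ≈ 25.750)
(30428 + (5⁴ + t*71))*(28809 + 25762) = (30428 + (5⁴ + (103/4)*71))*(28809 + 25762) = (30428 + (625 + 7313/4))*54571 = (30428 + 9813/4)*54571 = (131525/4)*54571 = 7177450775/4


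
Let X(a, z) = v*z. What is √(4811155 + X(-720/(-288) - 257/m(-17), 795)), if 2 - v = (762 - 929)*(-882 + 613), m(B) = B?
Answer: 4*I*√1931315 ≈ 5558.9*I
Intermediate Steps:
v = -44921 (v = 2 - (762 - 929)*(-882 + 613) = 2 - (-167)*(-269) = 2 - 1*44923 = 2 - 44923 = -44921)
X(a, z) = -44921*z
√(4811155 + X(-720/(-288) - 257/m(-17), 795)) = √(4811155 - 44921*795) = √(4811155 - 35712195) = √(-30901040) = 4*I*√1931315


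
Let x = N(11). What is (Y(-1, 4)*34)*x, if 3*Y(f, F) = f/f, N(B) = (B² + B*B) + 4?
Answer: 2788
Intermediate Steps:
N(B) = 4 + 2*B² (N(B) = (B² + B²) + 4 = 2*B² + 4 = 4 + 2*B²)
Y(f, F) = ⅓ (Y(f, F) = (f/f)/3 = (⅓)*1 = ⅓)
x = 246 (x = 4 + 2*11² = 4 + 2*121 = 4 + 242 = 246)
(Y(-1, 4)*34)*x = ((⅓)*34)*246 = (34/3)*246 = 2788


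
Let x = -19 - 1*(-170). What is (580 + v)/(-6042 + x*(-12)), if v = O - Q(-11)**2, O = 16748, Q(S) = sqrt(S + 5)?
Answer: -2889/1309 ≈ -2.2070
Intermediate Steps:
x = 151 (x = -19 + 170 = 151)
Q(S) = sqrt(5 + S)
v = 16754 (v = 16748 - (sqrt(5 - 11))**2 = 16748 - (sqrt(-6))**2 = 16748 - (I*sqrt(6))**2 = 16748 - 1*(-6) = 16748 + 6 = 16754)
(580 + v)/(-6042 + x*(-12)) = (580 + 16754)/(-6042 + 151*(-12)) = 17334/(-6042 - 1812) = 17334/(-7854) = 17334*(-1/7854) = -2889/1309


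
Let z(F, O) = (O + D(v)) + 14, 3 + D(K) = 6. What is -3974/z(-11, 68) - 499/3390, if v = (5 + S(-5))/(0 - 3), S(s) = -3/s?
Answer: -540571/11526 ≈ -46.900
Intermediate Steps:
v = -28/15 (v = (5 - 3/(-5))/(0 - 3) = (5 - 3*(-⅕))/(-3) = (5 + ⅗)*(-⅓) = (28/5)*(-⅓) = -28/15 ≈ -1.8667)
D(K) = 3 (D(K) = -3 + 6 = 3)
z(F, O) = 17 + O (z(F, O) = (O + 3) + 14 = (3 + O) + 14 = 17 + O)
-3974/z(-11, 68) - 499/3390 = -3974/(17 + 68) - 499/3390 = -3974/85 - 499*1/3390 = -3974*1/85 - 499/3390 = -3974/85 - 499/3390 = -540571/11526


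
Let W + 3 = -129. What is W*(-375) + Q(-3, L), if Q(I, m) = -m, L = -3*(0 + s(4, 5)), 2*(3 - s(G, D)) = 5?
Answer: 99003/2 ≈ 49502.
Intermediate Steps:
W = -132 (W = -3 - 129 = -132)
s(G, D) = ½ (s(G, D) = 3 - ½*5 = 3 - 5/2 = ½)
L = -3/2 (L = -3*(0 + ½) = -3*½ = -3/2 ≈ -1.5000)
W*(-375) + Q(-3, L) = -132*(-375) - 1*(-3/2) = 49500 + 3/2 = 99003/2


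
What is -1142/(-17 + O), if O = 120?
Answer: -1142/103 ≈ -11.087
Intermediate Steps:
-1142/(-17 + O) = -1142/(-17 + 120) = -1142/103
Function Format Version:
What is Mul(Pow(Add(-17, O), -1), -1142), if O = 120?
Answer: Rational(-1142, 103) ≈ -11.087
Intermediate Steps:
Mul(Pow(Add(-17, O), -1), -1142) = Mul(Pow(Add(-17, 120), -1), -1142) = Mul(Pow(103, -1), -1142) = Mul(Rational(1, 103), -1142) = Rational(-1142, 103)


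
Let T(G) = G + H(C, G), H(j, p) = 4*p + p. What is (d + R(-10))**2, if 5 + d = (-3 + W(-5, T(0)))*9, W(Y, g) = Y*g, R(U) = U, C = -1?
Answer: 1764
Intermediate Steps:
H(j, p) = 5*p
T(G) = 6*G (T(G) = G + 5*G = 6*G)
d = -32 (d = -5 + (-3 - 30*0)*9 = -5 + (-3 - 5*0)*9 = -5 + (-3 + 0)*9 = -5 - 3*9 = -5 - 27 = -32)
(d + R(-10))**2 = (-32 - 10)**2 = (-42)**2 = 1764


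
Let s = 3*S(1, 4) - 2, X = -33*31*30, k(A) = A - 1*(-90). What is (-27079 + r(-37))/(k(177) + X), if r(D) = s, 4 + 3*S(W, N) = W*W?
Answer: 9028/10141 ≈ 0.89025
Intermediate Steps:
k(A) = 90 + A (k(A) = A + 90 = 90 + A)
S(W, N) = -4/3 + W²/3 (S(W, N) = -4/3 + (W*W)/3 = -4/3 + W²/3)
X = -30690 (X = -1023*30 = -30690)
s = -5 (s = 3*(-4/3 + (⅓)*1²) - 2 = 3*(-4/3 + (⅓)*1) - 2 = 3*(-4/3 + ⅓) - 2 = 3*(-1) - 2 = -3 - 2 = -5)
r(D) = -5
(-27079 + r(-37))/(k(177) + X) = (-27079 - 5)/((90 + 177) - 30690) = -27084/(267 - 30690) = -27084/(-30423) = -27084*(-1/30423) = 9028/10141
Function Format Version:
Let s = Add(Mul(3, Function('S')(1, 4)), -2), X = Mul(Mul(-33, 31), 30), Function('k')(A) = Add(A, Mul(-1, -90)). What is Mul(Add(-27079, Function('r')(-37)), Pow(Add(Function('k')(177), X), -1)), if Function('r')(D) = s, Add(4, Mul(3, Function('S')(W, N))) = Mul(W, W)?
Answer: Rational(9028, 10141) ≈ 0.89025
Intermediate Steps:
Function('k')(A) = Add(90, A) (Function('k')(A) = Add(A, 90) = Add(90, A))
Function('S')(W, N) = Add(Rational(-4, 3), Mul(Rational(1, 3), Pow(W, 2))) (Function('S')(W, N) = Add(Rational(-4, 3), Mul(Rational(1, 3), Mul(W, W))) = Add(Rational(-4, 3), Mul(Rational(1, 3), Pow(W, 2))))
X = -30690 (X = Mul(-1023, 30) = -30690)
s = -5 (s = Add(Mul(3, Add(Rational(-4, 3), Mul(Rational(1, 3), Pow(1, 2)))), -2) = Add(Mul(3, Add(Rational(-4, 3), Mul(Rational(1, 3), 1))), -2) = Add(Mul(3, Add(Rational(-4, 3), Rational(1, 3))), -2) = Add(Mul(3, -1), -2) = Add(-3, -2) = -5)
Function('r')(D) = -5
Mul(Add(-27079, Function('r')(-37)), Pow(Add(Function('k')(177), X), -1)) = Mul(Add(-27079, -5), Pow(Add(Add(90, 177), -30690), -1)) = Mul(-27084, Pow(Add(267, -30690), -1)) = Mul(-27084, Pow(-30423, -1)) = Mul(-27084, Rational(-1, 30423)) = Rational(9028, 10141)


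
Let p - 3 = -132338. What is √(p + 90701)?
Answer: 9*I*√514 ≈ 204.04*I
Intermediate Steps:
p = -132335 (p = 3 - 132338 = -132335)
√(p + 90701) = √(-132335 + 90701) = √(-41634) = 9*I*√514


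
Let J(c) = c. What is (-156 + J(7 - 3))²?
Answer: 23104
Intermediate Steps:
(-156 + J(7 - 3))² = (-156 + (7 - 3))² = (-156 + 4)² = (-152)² = 23104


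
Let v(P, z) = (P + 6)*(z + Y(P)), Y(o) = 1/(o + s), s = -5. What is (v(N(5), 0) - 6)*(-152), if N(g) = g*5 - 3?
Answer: 11248/17 ≈ 661.65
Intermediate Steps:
N(g) = -3 + 5*g (N(g) = 5*g - 3 = -3 + 5*g)
Y(o) = 1/(-5 + o) (Y(o) = 1/(o - 5) = 1/(-5 + o))
v(P, z) = (6 + P)*(z + 1/(-5 + P)) (v(P, z) = (P + 6)*(z + 1/(-5 + P)) = (6 + P)*(z + 1/(-5 + P)))
(v(N(5), 0) - 6)*(-152) = ((6 + (-3 + 5*5) + 0*(-5 + (-3 + 5*5))*(6 + (-3 + 5*5)))/(-5 + (-3 + 5*5)) - 6)*(-152) = ((6 + (-3 + 25) + 0*(-5 + (-3 + 25))*(6 + (-3 + 25)))/(-5 + (-3 + 25)) - 6)*(-152) = ((6 + 22 + 0*(-5 + 22)*(6 + 22))/(-5 + 22) - 6)*(-152) = ((6 + 22 + 0*17*28)/17 - 6)*(-152) = ((6 + 22 + 0)/17 - 6)*(-152) = ((1/17)*28 - 6)*(-152) = (28/17 - 6)*(-152) = -74/17*(-152) = 11248/17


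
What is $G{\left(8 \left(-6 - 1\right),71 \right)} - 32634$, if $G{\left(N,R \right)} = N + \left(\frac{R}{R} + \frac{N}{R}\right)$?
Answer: $- \frac{2320975}{71} \approx -32690.0$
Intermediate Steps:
$G{\left(N,R \right)} = 1 + N + \frac{N}{R}$ ($G{\left(N,R \right)} = N + \left(1 + \frac{N}{R}\right) = 1 + N + \frac{N}{R}$)
$G{\left(8 \left(-6 - 1\right),71 \right)} - 32634 = \left(1 + 8 \left(-6 - 1\right) + \frac{8 \left(-6 - 1\right)}{71}\right) - 32634 = \left(1 + 8 \left(-7\right) + 8 \left(-7\right) \frac{1}{71}\right) - 32634 = \left(1 - 56 - \frac{56}{71}\right) - 32634 = - \frac{3961}{71} - 32634 = - \frac{2320975}{71}$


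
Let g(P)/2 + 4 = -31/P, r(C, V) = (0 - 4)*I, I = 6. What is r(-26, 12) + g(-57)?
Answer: -1762/57 ≈ -30.912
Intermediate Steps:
r(C, V) = -24 (r(C, V) = (0 - 4)*6 = -4*6 = -24)
g(P) = -8 - 62/P (g(P) = -8 + 2*(-31/P) = -8 - 62/P)
r(-26, 12) + g(-57) = -24 + (-8 - 62/(-57)) = -24 + (-8 - 62*(-1/57)) = -24 + (-8 + 62/57) = -24 - 394/57 = -1762/57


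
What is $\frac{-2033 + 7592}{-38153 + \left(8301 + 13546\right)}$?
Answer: $- \frac{5559}{16306} \approx -0.34092$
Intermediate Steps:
$\frac{-2033 + 7592}{-38153 + \left(8301 + 13546\right)} = \frac{5559}{-38153 + 21847} = \frac{5559}{-16306} = 5559 \left(- \frac{1}{16306}\right) = - \frac{5559}{16306}$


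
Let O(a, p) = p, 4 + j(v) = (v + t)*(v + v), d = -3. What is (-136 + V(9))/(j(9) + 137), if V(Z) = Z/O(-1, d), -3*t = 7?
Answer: -139/253 ≈ -0.54941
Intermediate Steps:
t = -7/3 (t = -⅓*7 = -7/3 ≈ -2.3333)
j(v) = -4 + 2*v*(-7/3 + v) (j(v) = -4 + (v - 7/3)*(v + v) = -4 + (-7/3 + v)*(2*v) = -4 + 2*v*(-7/3 + v))
V(Z) = -Z/3 (V(Z) = Z/(-3) = Z*(-⅓) = -Z/3)
(-136 + V(9))/(j(9) + 137) = (-136 - ⅓*9)/((-4 + 2*9² - 14/3*9) + 137) = (-136 - 3)/((-4 + 2*81 - 42) + 137) = -139/((-4 + 162 - 42) + 137) = -139/(116 + 137) = -139/253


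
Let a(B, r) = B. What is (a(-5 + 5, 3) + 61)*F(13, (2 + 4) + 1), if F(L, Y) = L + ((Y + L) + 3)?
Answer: 2196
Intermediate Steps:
F(L, Y) = 3 + Y + 2*L (F(L, Y) = L + ((L + Y) + 3) = L + (3 + L + Y) = 3 + Y + 2*L)
(a(-5 + 5, 3) + 61)*F(13, (2 + 4) + 1) = ((-5 + 5) + 61)*(3 + ((2 + 4) + 1) + 2*13) = (0 + 61)*(3 + (6 + 1) + 26) = 61*(3 + 7 + 26) = 61*36 = 2196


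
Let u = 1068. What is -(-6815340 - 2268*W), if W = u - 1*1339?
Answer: 6200712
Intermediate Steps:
W = -271 (W = 1068 - 1*1339 = 1068 - 1339 = -271)
-(-6815340 - 2268*W) = -(-6815340 + 614628) = -2268/(1/((3955 + 271) - 6960)) = -2268/(1/(4226 - 6960)) = -2268/(1/(-2734)) = -2268/(-1/2734) = -2268*(-2734) = 6200712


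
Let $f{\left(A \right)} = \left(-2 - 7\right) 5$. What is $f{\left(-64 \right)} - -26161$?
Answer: $26116$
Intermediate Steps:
$f{\left(A \right)} = -45$ ($f{\left(A \right)} = \left(-9\right) 5 = -45$)
$f{\left(-64 \right)} - -26161 = -45 - -26161 = -45 + 26161 = 26116$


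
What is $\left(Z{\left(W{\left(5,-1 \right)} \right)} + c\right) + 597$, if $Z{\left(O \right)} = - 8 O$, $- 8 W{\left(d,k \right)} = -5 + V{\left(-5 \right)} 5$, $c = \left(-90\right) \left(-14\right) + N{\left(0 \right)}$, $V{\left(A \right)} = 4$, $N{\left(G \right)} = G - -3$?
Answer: $1875$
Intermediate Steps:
$N{\left(G \right)} = 3 + G$ ($N{\left(G \right)} = G + 3 = 3 + G$)
$c = 1263$ ($c = \left(-90\right) \left(-14\right) + \left(3 + 0\right) = 1260 + 3 = 1263$)
$W{\left(d,k \right)} = - \frac{15}{8}$ ($W{\left(d,k \right)} = - \frac{-5 + 4 \cdot 5}{8} = - \frac{-5 + 20}{8} = \left(- \frac{1}{8}\right) 15 = - \frac{15}{8}$)
$\left(Z{\left(W{\left(5,-1 \right)} \right)} + c\right) + 597 = \left(\left(-8\right) \left(- \frac{15}{8}\right) + 1263\right) + 597 = \left(15 + 1263\right) + 597 = 1278 + 597 = 1875$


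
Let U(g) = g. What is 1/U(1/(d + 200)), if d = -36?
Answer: 164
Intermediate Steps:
1/U(1/(d + 200)) = 1/(1/(-36 + 200)) = 1/(1/164) = 164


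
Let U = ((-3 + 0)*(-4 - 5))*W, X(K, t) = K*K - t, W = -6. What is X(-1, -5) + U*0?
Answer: 6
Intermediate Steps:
X(K, t) = K² - t
U = -162 (U = ((-3 + 0)*(-4 - 5))*(-6) = -3*(-9)*(-6) = 27*(-6) = -162)
X(-1, -5) + U*0 = ((-1)² - 1*(-5)) - 162*0 = (1 + 5) + 0 = 6 + 0 = 6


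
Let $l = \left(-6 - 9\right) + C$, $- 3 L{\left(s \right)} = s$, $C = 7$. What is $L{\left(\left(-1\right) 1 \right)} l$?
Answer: $- \frac{8}{3} \approx -2.6667$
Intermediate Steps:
$L{\left(s \right)} = - \frac{s}{3}$
$l = -8$ ($l = \left(-6 - 9\right) + 7 = -15 + 7 = -8$)
$L{\left(\left(-1\right) 1 \right)} l = - \frac{\left(-1\right) 1}{3} \left(-8\right) = \left(- \frac{1}{3}\right) \left(-1\right) \left(-8\right) = \frac{1}{3} \left(-8\right) = - \frac{8}{3}$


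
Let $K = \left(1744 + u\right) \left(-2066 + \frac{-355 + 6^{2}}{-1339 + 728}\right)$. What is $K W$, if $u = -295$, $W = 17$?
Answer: $- \frac{31087018431}{611} \approx -5.0879 \cdot 10^{7}$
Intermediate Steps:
$K = - \frac{1828648143}{611}$ ($K = \left(1744 - 295\right) \left(-2066 + \frac{-355 + 6^{2}}{-1339 + 728}\right) = 1449 \left(-2066 + \frac{-355 + 36}{-611}\right) = 1449 \left(-2066 - - \frac{319}{611}\right) = 1449 \left(-2066 + \frac{319}{611}\right) = 1449 \left(- \frac{1262007}{611}\right) = - \frac{1828648143}{611} \approx -2.9929 \cdot 10^{6}$)
$K W = \left(- \frac{1828648143}{611}\right) 17 = - \frac{31087018431}{611}$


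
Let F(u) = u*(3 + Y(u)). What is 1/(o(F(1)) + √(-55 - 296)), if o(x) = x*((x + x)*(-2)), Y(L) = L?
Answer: -64/4447 - 3*I*√39/4447 ≈ -0.014392 - 0.004213*I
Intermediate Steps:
F(u) = u*(3 + u)
o(x) = -4*x² (o(x) = x*((2*x)*(-2)) = x*(-4*x) = -4*x²)
1/(o(F(1)) + √(-55 - 296)) = 1/(-4*(3 + 1)² + √(-55 - 296)) = 1/(-4*(1*4)² + √(-351)) = 1/(-4*4² + 3*I*√39) = 1/(-4*16 + 3*I*√39) = 1/(-64 + 3*I*√39)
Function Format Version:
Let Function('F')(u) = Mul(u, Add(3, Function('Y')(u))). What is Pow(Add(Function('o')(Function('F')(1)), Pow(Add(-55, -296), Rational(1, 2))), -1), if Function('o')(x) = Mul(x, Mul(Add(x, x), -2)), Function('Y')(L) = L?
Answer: Add(Rational(-64, 4447), Mul(Rational(-3, 4447), I, Pow(39, Rational(1, 2)))) ≈ Add(-0.014392, Mul(-0.0042130, I))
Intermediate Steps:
Function('F')(u) = Mul(u, Add(3, u))
Function('o')(x) = Mul(-4, Pow(x, 2)) (Function('o')(x) = Mul(x, Mul(Mul(2, x), -2)) = Mul(x, Mul(-4, x)) = Mul(-4, Pow(x, 2)))
Pow(Add(Function('o')(Function('F')(1)), Pow(Add(-55, -296), Rational(1, 2))), -1) = Pow(Add(Mul(-4, Pow(Mul(1, Add(3, 1)), 2)), Pow(Add(-55, -296), Rational(1, 2))), -1) = Pow(Add(Mul(-4, Pow(Mul(1, 4), 2)), Pow(-351, Rational(1, 2))), -1) = Pow(Add(Mul(-4, Pow(4, 2)), Mul(3, I, Pow(39, Rational(1, 2)))), -1) = Pow(Add(Mul(-4, 16), Mul(3, I, Pow(39, Rational(1, 2)))), -1) = Pow(Add(-64, Mul(3, I, Pow(39, Rational(1, 2)))), -1)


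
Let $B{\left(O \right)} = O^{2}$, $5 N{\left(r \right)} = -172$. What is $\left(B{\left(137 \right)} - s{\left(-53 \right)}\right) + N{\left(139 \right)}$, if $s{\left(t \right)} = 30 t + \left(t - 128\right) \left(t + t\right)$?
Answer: $\frac{5693}{5} \approx 1138.6$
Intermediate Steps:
$N{\left(r \right)} = - \frac{172}{5}$ ($N{\left(r \right)} = \frac{1}{5} \left(-172\right) = - \frac{172}{5}$)
$s{\left(t \right)} = 30 t + 2 t \left(-128 + t\right)$ ($s{\left(t \right)} = 30 t + \left(-128 + t\right) 2 t = 30 t + 2 t \left(-128 + t\right)$)
$\left(B{\left(137 \right)} - s{\left(-53 \right)}\right) + N{\left(139 \right)} = \left(137^{2} - 2 \left(-53\right) \left(-113 - 53\right)\right) - \frac{172}{5} = \left(18769 - 2 \left(-53\right) \left(-166\right)\right) - \frac{172}{5} = \left(18769 - 17596\right) - \frac{172}{5} = 1173 - \frac{172}{5} = \frac{5693}{5}$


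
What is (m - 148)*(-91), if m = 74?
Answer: 6734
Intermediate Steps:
(m - 148)*(-91) = (74 - 148)*(-91) = -74*(-91) = 6734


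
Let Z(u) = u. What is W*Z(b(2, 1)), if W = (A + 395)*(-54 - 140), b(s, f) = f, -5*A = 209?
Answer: -342604/5 ≈ -68521.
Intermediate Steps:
A = -209/5 (A = -⅕*209 = -209/5 ≈ -41.800)
W = -342604/5 (W = (-209/5 + 395)*(-54 - 140) = (1766/5)*(-194) = -342604/5 ≈ -68521.)
W*Z(b(2, 1)) = -342604/5*1 = -342604/5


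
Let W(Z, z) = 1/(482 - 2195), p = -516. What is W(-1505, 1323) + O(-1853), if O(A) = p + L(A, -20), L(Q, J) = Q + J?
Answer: -4092358/1713 ≈ -2389.0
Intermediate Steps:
L(Q, J) = J + Q
O(A) = -536 + A (O(A) = -516 + (-20 + A) = -536 + A)
W(Z, z) = -1/1713 (W(Z, z) = 1/(-1713) = -1/1713)
W(-1505, 1323) + O(-1853) = -1/1713 + (-536 - 1853) = -1/1713 - 2389 = -4092358/1713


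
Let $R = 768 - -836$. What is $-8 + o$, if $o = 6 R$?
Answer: $9616$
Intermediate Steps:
$R = 1604$ ($R = 768 + 836 = 1604$)
$o = 9624$ ($o = 6 \cdot 1604 = 9624$)
$-8 + o = -8 + 9624 = 9616$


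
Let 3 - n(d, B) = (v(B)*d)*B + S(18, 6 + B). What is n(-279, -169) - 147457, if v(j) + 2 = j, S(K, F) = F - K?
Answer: 7915548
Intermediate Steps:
v(j) = -2 + j
n(d, B) = 15 - B - B*d*(-2 + B) (n(d, B) = 3 - (((-2 + B)*d)*B + ((6 + B) - 1*18)) = 3 - ((d*(-2 + B))*B + ((6 + B) - 18)) = 3 - (B*d*(-2 + B) + (-12 + B)) = 3 - (-12 + B + B*d*(-2 + B)) = 3 + (12 - B - B*d*(-2 + B)) = 15 - B - B*d*(-2 + B))
n(-279, -169) - 147457 = (15 - 1*(-169) - 1*(-169)*(-279)*(-2 - 169)) - 147457 = (15 + 169 - 1*(-169)*(-279)*(-171)) - 147457 = (15 + 169 + 8062821) - 147457 = 8063005 - 147457 = 7915548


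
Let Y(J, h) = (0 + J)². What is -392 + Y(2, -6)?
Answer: -388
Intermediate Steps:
Y(J, h) = J²
-392 + Y(2, -6) = -392 + 2² = -392 + 4 = -388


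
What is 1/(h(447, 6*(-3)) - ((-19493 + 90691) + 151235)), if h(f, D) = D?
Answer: -1/222451 ≈ -4.4954e-6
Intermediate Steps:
1/(h(447, 6*(-3)) - ((-19493 + 90691) + 151235)) = 1/(6*(-3) - ((-19493 + 90691) + 151235)) = 1/(-18 - (71198 + 151235)) = 1/(-18 - 1*222433) = 1/(-18 - 222433) = 1/(-222451) = -1/222451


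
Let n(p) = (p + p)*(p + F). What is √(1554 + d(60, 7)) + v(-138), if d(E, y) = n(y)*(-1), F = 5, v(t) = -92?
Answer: -92 + 3*√154 ≈ -54.771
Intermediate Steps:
n(p) = 2*p*(5 + p) (n(p) = (p + p)*(p + 5) = (2*p)*(5 + p) = 2*p*(5 + p))
d(E, y) = -2*y*(5 + y) (d(E, y) = (2*y*(5 + y))*(-1) = -2*y*(5 + y))
√(1554 + d(60, 7)) + v(-138) = √(1554 - 2*7*(5 + 7)) - 92 = √(1554 - 2*7*12) - 92 = √(1554 - 168) - 92 = √1386 - 92 = 3*√154 - 92 = -92 + 3*√154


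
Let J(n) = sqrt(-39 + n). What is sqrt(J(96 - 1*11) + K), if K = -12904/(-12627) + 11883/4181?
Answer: sqrt(1196642194588895 + 309683585513241*sqrt(46))/17597829 ≈ 3.2629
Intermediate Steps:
K = 203998265/52793487 (K = -12904*(-1/12627) + 11883*(1/4181) = 12904/12627 + 11883/4181 = 203998265/52793487 ≈ 3.8641)
sqrt(J(96 - 1*11) + K) = sqrt(sqrt(-39 + (96 - 1*11)) + 203998265/52793487) = sqrt(sqrt(-39 + (96 - 11)) + 203998265/52793487) = sqrt(sqrt(-39 + 85) + 203998265/52793487) = sqrt(sqrt(46) + 203998265/52793487) = sqrt(203998265/52793487 + sqrt(46))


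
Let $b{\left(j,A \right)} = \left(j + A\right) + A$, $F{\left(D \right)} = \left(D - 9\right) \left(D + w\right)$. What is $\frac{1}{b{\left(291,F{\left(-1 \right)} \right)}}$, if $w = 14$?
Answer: $\frac{1}{31} \approx 0.032258$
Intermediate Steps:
$F{\left(D \right)} = \left(-9 + D\right) \left(14 + D\right)$ ($F{\left(D \right)} = \left(D - 9\right) \left(D + 14\right) = \left(-9 + D\right) \left(14 + D\right)$)
$b{\left(j,A \right)} = j + 2 A$ ($b{\left(j,A \right)} = \left(A + j\right) + A = j + 2 A$)
$\frac{1}{b{\left(291,F{\left(-1 \right)} \right)}} = \frac{1}{291 + 2 \left(-126 + \left(-1\right)^{2} + 5 \left(-1\right)\right)} = \frac{1}{291 + 2 \left(-126 + 1 - 5\right)} = \frac{1}{291 + 2 \left(-130\right)} = \frac{1}{291 - 260} = \frac{1}{31}$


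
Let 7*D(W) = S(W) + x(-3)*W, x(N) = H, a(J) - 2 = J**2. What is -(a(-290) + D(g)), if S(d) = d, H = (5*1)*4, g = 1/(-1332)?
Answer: -37341287/444 ≈ -84102.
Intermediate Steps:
a(J) = 2 + J**2
g = -1/1332 ≈ -0.00075075
H = 20 (H = 5*4 = 20)
x(N) = 20
D(W) = 3*W (D(W) = (W + 20*W)/7 = (21*W)/7 = 3*W)
-(a(-290) + D(g)) = -((2 + (-290)**2) + 3*(-1/1332)) = -((2 + 84100) - 1/444) = -(84102 - 1/444) = -1*37341287/444 = -37341287/444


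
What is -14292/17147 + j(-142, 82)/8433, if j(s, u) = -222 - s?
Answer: -121896196/144600651 ≈ -0.84299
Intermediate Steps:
-14292/17147 + j(-142, 82)/8433 = -14292/17147 + (-222 - 1*(-142))/8433 = -14292*1/17147 + (-222 + 142)*(1/8433) = -14292/17147 - 80*1/8433 = -14292/17147 - 80/8433 = -121896196/144600651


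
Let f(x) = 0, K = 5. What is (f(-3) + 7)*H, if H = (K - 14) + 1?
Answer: -56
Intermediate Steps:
H = -8 (H = (5 - 14) + 1 = -9 + 1 = -8)
(f(-3) + 7)*H = (0 + 7)*(-8) = 7*(-8) = -56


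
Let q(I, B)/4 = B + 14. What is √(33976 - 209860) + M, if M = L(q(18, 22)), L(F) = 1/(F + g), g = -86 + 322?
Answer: 1/380 + 2*I*√43971 ≈ 0.0026316 + 419.39*I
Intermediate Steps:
g = 236
q(I, B) = 56 + 4*B (q(I, B) = 4*(B + 14) = 4*(14 + B) = 56 + 4*B)
L(F) = 1/(236 + F) (L(F) = 1/(F + 236) = 1/(236 + F))
M = 1/380 (M = 1/(236 + (56 + 4*22)) = 1/(236 + (56 + 88)) = 1/(236 + 144) = 1/380 ≈ 0.0026316)
√(33976 - 209860) + M = √(33976 - 209860) + 1/380 = √(-175884) + 1/380 = 2*I*√43971 + 1/380 = 1/380 + 2*I*√43971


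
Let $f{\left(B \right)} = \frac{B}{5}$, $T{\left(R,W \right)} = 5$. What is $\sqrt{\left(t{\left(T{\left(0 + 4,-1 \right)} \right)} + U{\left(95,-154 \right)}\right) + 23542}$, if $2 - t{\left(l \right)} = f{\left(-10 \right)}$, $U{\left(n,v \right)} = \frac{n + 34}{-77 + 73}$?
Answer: $\frac{\sqrt{94055}}{2} \approx 153.34$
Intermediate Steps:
$U{\left(n,v \right)} = - \frac{17}{2} - \frac{n}{4}$ ($U{\left(n,v \right)} = \frac{34 + n}{-4} = \left(34 + n\right) \left(- \frac{1}{4}\right) = - \frac{17}{2} - \frac{n}{4}$)
$f{\left(B \right)} = \frac{B}{5}$ ($f{\left(B \right)} = B \frac{1}{5} = \frac{B}{5}$)
$t{\left(l \right)} = 4$ ($t{\left(l \right)} = 2 - \frac{1}{5} \left(-10\right) = 2 - -2 = 2 + 2 = 4$)
$\sqrt{\left(t{\left(T{\left(0 + 4,-1 \right)} \right)} + U{\left(95,-154 \right)}\right) + 23542} = \sqrt{\left(4 - \frac{129}{4}\right) + 23542} = \sqrt{- \frac{113}{4} + 23542} = \sqrt{\frac{94055}{4}} = \frac{\sqrt{94055}}{2}$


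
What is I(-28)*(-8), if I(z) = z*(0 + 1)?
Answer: 224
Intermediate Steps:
I(z) = z (I(z) = z*1 = z)
I(-28)*(-8) = -28*(-8) = 224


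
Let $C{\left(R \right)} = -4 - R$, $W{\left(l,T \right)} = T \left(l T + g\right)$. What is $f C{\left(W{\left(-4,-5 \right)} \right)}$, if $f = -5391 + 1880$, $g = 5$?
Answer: $-424831$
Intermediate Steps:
$W{\left(l,T \right)} = T \left(5 + T l\right)$ ($W{\left(l,T \right)} = T \left(l T + 5\right) = T \left(T l + 5\right) = T \left(5 + T l\right)$)
$f = -3511$
$f C{\left(W{\left(-4,-5 \right)} \right)} = - 3511 \left(-4 - - 5 \left(5 - -20\right)\right) = - 3511 \left(-4 - - 5 \left(5 + 20\right)\right) = - 3511 \left(-4 - \left(-5\right) 25\right) = - 3511 \left(-4 - -125\right) = - 3511 \left(-4 + 125\right) = \left(-3511\right) 121 = -424831$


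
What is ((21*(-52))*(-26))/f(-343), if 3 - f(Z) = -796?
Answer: 28392/799 ≈ 35.534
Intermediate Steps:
f(Z) = 799 (f(Z) = 3 - 1*(-796) = 3 + 796 = 799)
((21*(-52))*(-26))/f(-343) = ((21*(-52))*(-26))/799 = -1092*(-26)*(1/799) = 28392*(1/799) = 28392/799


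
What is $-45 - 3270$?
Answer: $-3315$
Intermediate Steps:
$-45 - 3270 = -3315$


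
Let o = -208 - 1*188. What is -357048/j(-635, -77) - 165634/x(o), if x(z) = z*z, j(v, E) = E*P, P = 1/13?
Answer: 33084916153/548856 ≈ 60280.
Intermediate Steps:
P = 1/13 ≈ 0.076923
o = -396 (o = -208 - 188 = -396)
j(v, E) = E/13 (j(v, E) = E*(1/13) = E/13)
x(z) = z**2
-357048/j(-635, -77) - 165634/x(o) = -357048/((1/13)*(-77)) - 165634/((-396)**2) = -357048/(-77/13) - 165634/156816 = -357048*(-13/77) - 165634*1/156816 = 4641624/77 - 82817/78408 = 33084916153/548856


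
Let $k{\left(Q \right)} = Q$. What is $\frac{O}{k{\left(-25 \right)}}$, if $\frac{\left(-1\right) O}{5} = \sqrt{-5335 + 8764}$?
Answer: $\frac{3 \sqrt{381}}{5} \approx 11.712$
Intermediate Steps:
$O = - 15 \sqrt{381}$ ($O = - 5 \sqrt{-5335 + 8764} = - 5 \sqrt{3429} = - 5 \cdot 3 \sqrt{381} = - 15 \sqrt{381} \approx -292.79$)
$\frac{O}{k{\left(-25 \right)}} = \frac{\left(-15\right) \sqrt{381}}{-25} = - 15 \sqrt{381} \left(- \frac{1}{25}\right) = \frac{3 \sqrt{381}}{5}$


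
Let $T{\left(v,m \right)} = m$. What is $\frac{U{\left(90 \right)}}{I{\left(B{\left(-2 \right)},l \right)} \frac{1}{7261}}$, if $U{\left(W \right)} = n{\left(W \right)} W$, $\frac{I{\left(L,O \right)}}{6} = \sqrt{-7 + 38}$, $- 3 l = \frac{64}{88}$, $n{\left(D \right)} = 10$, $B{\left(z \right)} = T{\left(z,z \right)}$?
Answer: $\frac{1089150 \sqrt{31}}{31} \approx 1.9562 \cdot 10^{5}$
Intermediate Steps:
$B{\left(z \right)} = z$
$l = - \frac{8}{33}$ ($l = - \frac{64 \cdot \frac{1}{88}}{3} = \left(- \frac{1}{3}\right) \frac{8}{11} = - \frac{8}{33} \approx -0.24242$)
$I{\left(L,O \right)} = 6 \sqrt{31}$ ($I{\left(L,O \right)} = 6 \sqrt{-7 + 38} = 6 \sqrt{31}$)
$U{\left(W \right)} = 10 W$
$\frac{U{\left(90 \right)}}{I{\left(B{\left(-2 \right)},l \right)} \frac{1}{7261}} = \frac{10 \cdot 90}{6 \sqrt{31} \cdot \frac{1}{7261}} = \frac{900}{6 \sqrt{31} \cdot \frac{1}{7261}} = \frac{900}{\frac{6}{7261} \sqrt{31}} = 900 \frac{7261 \sqrt{31}}{186} = \frac{1089150 \sqrt{31}}{31}$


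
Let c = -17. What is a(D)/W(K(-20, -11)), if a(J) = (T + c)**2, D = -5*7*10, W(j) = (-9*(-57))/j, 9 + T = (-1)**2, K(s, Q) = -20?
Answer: -12500/513 ≈ -24.366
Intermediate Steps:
T = -8 (T = -9 + (-1)**2 = -9 + 1 = -8)
W(j) = 513/j
D = -350 (D = -35*10 = -350)
a(J) = 625 (a(J) = (-8 - 17)**2 = (-25)**2 = 625)
a(D)/W(K(-20, -11)) = 625/((513/(-20))) = 625/((513*(-1/20))) = 625/(-513/20) = 625*(-20/513) = -12500/513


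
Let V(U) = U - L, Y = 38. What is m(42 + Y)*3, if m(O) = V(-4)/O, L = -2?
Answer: -3/40 ≈ -0.075000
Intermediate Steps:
V(U) = 2 + U (V(U) = U - 1*(-2) = U + 2 = 2 + U)
m(O) = -2/O (m(O) = (2 - 4)/O = -2/O)
m(42 + Y)*3 = -2/(42 + 38)*3 = -2/80*3 = -2*1/80*3 = -1/40*3 = -3/40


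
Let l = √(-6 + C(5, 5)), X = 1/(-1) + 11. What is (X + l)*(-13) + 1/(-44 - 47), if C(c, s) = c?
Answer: -11831/91 - 13*I ≈ -130.01 - 13.0*I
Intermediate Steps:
X = 10 (X = -1 + 11 = 10)
l = I (l = √(-6 + 5) = √(-1) = I ≈ 1.0*I)
(X + l)*(-13) + 1/(-44 - 47) = (10 + I)*(-13) + 1/(-44 - 47) = (-130 - 13*I) + 1/(-91) = (-130 - 13*I) - 1/91 = -11831/91 - 13*I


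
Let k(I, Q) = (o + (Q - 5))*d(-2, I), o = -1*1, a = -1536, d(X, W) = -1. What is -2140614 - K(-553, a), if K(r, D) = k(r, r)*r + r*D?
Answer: -2680895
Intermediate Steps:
o = -1
k(I, Q) = 6 - Q (k(I, Q) = (-1 + (Q - 5))*(-1) = (-1 + (-5 + Q))*(-1) = (-6 + Q)*(-1) = 6 - Q)
K(r, D) = D*r + r*(6 - r) (K(r, D) = (6 - r)*r + r*D = r*(6 - r) + D*r = D*r + r*(6 - r))
-2140614 - K(-553, a) = -2140614 - (-553)*(6 - 1536 - 1*(-553)) = -2140614 - (-553)*(6 - 1536 + 553) = -2140614 - (-553)*(-977) = -2140614 - 1*540281 = -2140614 - 540281 = -2680895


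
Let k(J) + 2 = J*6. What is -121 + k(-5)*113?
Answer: -3737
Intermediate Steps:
k(J) = -2 + 6*J (k(J) = -2 + J*6 = -2 + 6*J)
-121 + k(-5)*113 = -121 + (-2 + 6*(-5))*113 = -121 + (-2 - 30)*113 = -121 - 32*113 = -121 - 3616 = -3737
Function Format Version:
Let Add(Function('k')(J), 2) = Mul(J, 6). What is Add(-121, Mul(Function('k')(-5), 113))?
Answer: -3737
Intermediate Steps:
Function('k')(J) = Add(-2, Mul(6, J)) (Function('k')(J) = Add(-2, Mul(J, 6)) = Add(-2, Mul(6, J)))
Add(-121, Mul(Function('k')(-5), 113)) = Add(-121, Mul(Add(-2, Mul(6, -5)), 113)) = Add(-121, Mul(Add(-2, -30), 113)) = Add(-121, Mul(-32, 113)) = Add(-121, -3616) = -3737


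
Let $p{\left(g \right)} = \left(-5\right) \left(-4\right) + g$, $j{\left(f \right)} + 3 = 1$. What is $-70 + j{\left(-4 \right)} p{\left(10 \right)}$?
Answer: $-130$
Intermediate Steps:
$j{\left(f \right)} = -2$ ($j{\left(f \right)} = -3 + 1 = -2$)
$p{\left(g \right)} = 20 + g$
$-70 + j{\left(-4 \right)} p{\left(10 \right)} = -70 - 2 \left(20 + 10\right) = -70 - 60 = -130$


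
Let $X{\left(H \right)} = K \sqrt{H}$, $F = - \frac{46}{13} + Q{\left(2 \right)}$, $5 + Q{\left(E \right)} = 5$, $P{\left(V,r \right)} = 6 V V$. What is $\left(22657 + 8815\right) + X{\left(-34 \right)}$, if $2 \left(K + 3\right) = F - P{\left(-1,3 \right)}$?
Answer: $31472 - \frac{101 i \sqrt{34}}{13} \approx 31472.0 - 45.302 i$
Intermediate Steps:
$P{\left(V,r \right)} = 6 V^{2}$
$Q{\left(E \right)} = 0$ ($Q{\left(E \right)} = -5 + 5 = 0$)
$F = - \frac{46}{13}$ ($F = - \frac{46}{13} + 0 = - \frac{46}{13} \approx -3.5385$)
$K = - \frac{101}{13}$ ($K = -3 + \frac{- \frac{46}{13} - 6 \left(-1\right)^{2}}{2} = -3 + \frac{- \frac{46}{13} - 6 \cdot 1}{2} = -3 + \frac{- \frac{46}{13} - 6}{2} = -3 + \frac{1}{2} \left(- \frac{124}{13}\right) = -3 - \frac{62}{13} = - \frac{101}{13} \approx -7.7692$)
$X{\left(H \right)} = - \frac{101 \sqrt{H}}{13}$
$\left(22657 + 8815\right) + X{\left(-34 \right)} = \left(22657 + 8815\right) - \frac{101 \sqrt{-34}}{13} = 31472 - \frac{101 i \sqrt{34}}{13}$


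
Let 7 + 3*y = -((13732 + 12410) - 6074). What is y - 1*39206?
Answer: -137693/3 ≈ -45898.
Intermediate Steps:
y = -20075/3 (y = -7/3 + (-((13732 + 12410) - 6074))/3 = -7/3 + (-(26142 - 6074))/3 = -7/3 + (-1*20068)/3 = -7/3 + (⅓)*(-20068) = -7/3 - 20068/3 = -20075/3 ≈ -6691.7)
y - 1*39206 = -20075/3 - 1*39206 = -20075/3 - 39206 = -137693/3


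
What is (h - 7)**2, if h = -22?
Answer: 841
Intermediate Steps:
(h - 7)**2 = (-22 - 7)**2 = (-29)**2 = 841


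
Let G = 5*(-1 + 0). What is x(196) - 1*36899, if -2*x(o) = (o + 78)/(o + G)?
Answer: -7047846/191 ≈ -36900.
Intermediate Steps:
G = -5 (G = 5*(-1) = -5)
x(o) = -(78 + o)/(2*(-5 + o)) (x(o) = -(o + 78)/(2*(o - 5)) = -(78 + o)/(2*(-5 + o)))
x(196) - 1*36899 = (-78 - 1*196)/(2*(-5 + 196)) - 1*36899 = (½)*(-78 - 196)/191 - 36899 = (½)*(1/191)*(-274) - 36899 = -137/191 - 36899 = -7047846/191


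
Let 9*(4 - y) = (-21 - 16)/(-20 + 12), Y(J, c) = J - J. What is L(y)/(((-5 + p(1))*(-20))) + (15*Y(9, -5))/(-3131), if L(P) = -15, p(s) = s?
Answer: -3/16 ≈ -0.18750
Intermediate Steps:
Y(J, c) = 0
y = 251/72 (y = 4 - (-21 - 16)/(9*(-20 + 12)) = 4 - (-37)/(9*(-8)) = 4 - (-37)*(-1)/(9*8) = 4 - 1/9*37/8 = 4 - 37/72 = 251/72 ≈ 3.4861)
L(y)/(((-5 + p(1))*(-20))) + (15*Y(9, -5))/(-3131) = -15*(-1/(20*(-5 + 1))) + (15*0)/(-3131) = -15/((-4*(-20))) + 0*(-1/3131) = -15/80 + 0 = -15*1/80 + 0 = -3/16 + 0 = -3/16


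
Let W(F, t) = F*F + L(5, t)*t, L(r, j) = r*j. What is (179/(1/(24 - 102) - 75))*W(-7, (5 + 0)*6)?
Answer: -63513138/5851 ≈ -10855.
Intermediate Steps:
L(r, j) = j*r
W(F, t) = F² + 5*t² (W(F, t) = F*F + (t*5)*t = F² + (5*t)*t = F² + 5*t²)
(179/(1/(24 - 102) - 75))*W(-7, (5 + 0)*6) = (179/(1/(24 - 102) - 75))*((-7)² + 5*((5 + 0)*6)²) = (179/(1/(-78) - 75))*(49 + 5*(5*6)²) = (179/(-1/78 - 75))*(49 + 5*30²) = (179/(-5851/78))*(49 + 5*900) = (-78/5851*179)*(49 + 4500) = -13962/5851*4549 = -63513138/5851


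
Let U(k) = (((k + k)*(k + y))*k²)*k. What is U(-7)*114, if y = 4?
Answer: -1642284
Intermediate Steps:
U(k) = 2*k⁴*(4 + k) (U(k) = (((k + k)*(k + 4))*k²)*k = (((2*k)*(4 + k))*k²)*k = ((2*k*(4 + k))*k²)*k = (2*k³*(4 + k))*k = 2*k⁴*(4 + k))
U(-7)*114 = (2*(-7)⁴*(4 - 7))*114 = (2*2401*(-3))*114 = -14406*114 = -1642284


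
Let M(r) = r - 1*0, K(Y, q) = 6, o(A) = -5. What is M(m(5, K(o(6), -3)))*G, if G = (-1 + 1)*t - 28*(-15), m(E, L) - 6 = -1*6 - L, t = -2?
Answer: -2520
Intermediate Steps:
m(E, L) = -L (m(E, L) = 6 + (-1*6 - L) = 6 + (-6 - L) = -L)
M(r) = r (M(r) = r + 0 = r)
G = 420 (G = (-1 + 1)*(-2) - 28*(-15) = 0*(-2) + 420 = 0 + 420 = 420)
M(m(5, K(o(6), -3)))*G = -1*6*420 = -6*420 = -2520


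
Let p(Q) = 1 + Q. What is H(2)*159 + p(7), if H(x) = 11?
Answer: 1757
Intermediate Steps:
H(2)*159 + p(7) = 11*159 + (1 + 7) = 1749 + 8 = 1757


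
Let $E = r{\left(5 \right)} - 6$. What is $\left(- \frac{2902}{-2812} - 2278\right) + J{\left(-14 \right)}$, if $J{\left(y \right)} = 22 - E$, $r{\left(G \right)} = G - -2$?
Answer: $- \frac{3171891}{1406} \approx -2256.0$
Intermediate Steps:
$r{\left(G \right)} = 2 + G$ ($r{\left(G \right)} = G + 2 = 2 + G$)
$E = 1$ ($E = \left(2 + 5\right) - 6 = 7 - 6 = 1$)
$J{\left(y \right)} = 21$ ($J{\left(y \right)} = 22 - 1 = 21$)
$\left(- \frac{2902}{-2812} - 2278\right) + J{\left(-14 \right)} = \left(- \frac{2902}{-2812} - 2278\right) + 21 = \left(\left(-2902\right) \left(- \frac{1}{2812}\right) - 2278\right) + 21 = \left(\frac{1451}{1406} - 2278\right) + 21 = - \frac{3201417}{1406} + 21 = - \frac{3171891}{1406}$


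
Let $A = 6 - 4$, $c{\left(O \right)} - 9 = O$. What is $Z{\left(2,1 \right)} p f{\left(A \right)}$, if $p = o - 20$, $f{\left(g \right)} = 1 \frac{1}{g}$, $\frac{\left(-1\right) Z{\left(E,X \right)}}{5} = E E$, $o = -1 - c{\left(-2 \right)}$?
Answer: $280$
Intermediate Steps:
$c{\left(O \right)} = 9 + O$
$o = -8$ ($o = -1 - \left(9 - 2\right) = -1 - 7 = -8$)
$Z{\left(E,X \right)} = - 5 E^{2}$ ($Z{\left(E,X \right)} = - 5 E E = - 5 E^{2}$)
$A = 2$ ($A = 6 - 4 = 2$)
$f{\left(g \right)} = \frac{1}{g}$
$p = -28$ ($p = -8 - 20 = -28$)
$Z{\left(2,1 \right)} p f{\left(A \right)} = \frac{- 5 \cdot 2^{2} \left(-28\right)}{2} = \left(-5\right) 4 \left(-28\right) \frac{1}{2} = \left(-20\right) \left(-28\right) \frac{1}{2} = 560 \cdot \frac{1}{2} = 280$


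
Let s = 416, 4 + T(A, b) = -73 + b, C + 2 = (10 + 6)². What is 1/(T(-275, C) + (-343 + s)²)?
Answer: 1/5506 ≈ 0.00018162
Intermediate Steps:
C = 254 (C = -2 + (10 + 6)² = -2 + 16² = -2 + 256 = 254)
T(A, b) = -77 + b (T(A, b) = -4 + (-73 + b) = -77 + b)
1/(T(-275, C) + (-343 + s)²) = 1/((-77 + 254) + (-343 + 416)²) = 1/(177 + 73²) = 1/(177 + 5329) = 1/5506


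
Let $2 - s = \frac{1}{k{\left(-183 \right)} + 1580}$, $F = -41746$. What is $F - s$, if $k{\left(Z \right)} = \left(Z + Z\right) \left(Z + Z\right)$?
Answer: $- \frac{5658356927}{135536} \approx -41748.0$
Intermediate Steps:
$k{\left(Z \right)} = 4 Z^{2}$ ($k{\left(Z \right)} = 2 Z 2 Z = 4 Z^{2}$)
$s = \frac{271071}{135536}$ ($s = 2 - \frac{1}{4 \left(-183\right)^{2} + 1580} = 2 - \frac{1}{4 \cdot 33489 + 1580} = 2 - \frac{1}{133956 + 1580} = 2 - \frac{1}{135536} = \frac{271071}{135536} \approx 2.0$)
$F - s = -41746 - \frac{271071}{135536} = - \frac{5658356927}{135536}$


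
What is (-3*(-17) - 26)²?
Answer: 625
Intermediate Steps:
(-3*(-17) - 26)² = (51 - 26)² = 25² = 625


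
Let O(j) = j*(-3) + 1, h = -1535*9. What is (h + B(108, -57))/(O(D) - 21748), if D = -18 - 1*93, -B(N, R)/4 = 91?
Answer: 14179/21414 ≈ 0.66214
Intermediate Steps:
B(N, R) = -364 (B(N, R) = -4*91 = -364)
D = -111 (D = -18 - 93 = -111)
h = -13815
O(j) = 1 - 3*j (O(j) = -3*j + 1 = 1 - 3*j)
(h + B(108, -57))/(O(D) - 21748) = (-13815 - 364)/((1 - 3*(-111)) - 21748) = -14179/((1 + 333) - 21748) = -14179/(334 - 21748) = -14179/(-21414) = -14179*(-1/21414) = 14179/21414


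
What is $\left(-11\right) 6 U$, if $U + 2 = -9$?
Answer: $726$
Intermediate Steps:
$U = -11$ ($U = -2 - 9 = -11$)
$\left(-11\right) 6 U = \left(-11\right) 6 \left(-11\right) = \left(-66\right) \left(-11\right) = 726$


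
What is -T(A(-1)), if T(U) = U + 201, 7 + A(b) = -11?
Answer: -183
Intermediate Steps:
A(b) = -18 (A(b) = -7 - 11 = -18)
T(U) = 201 + U
-T(A(-1)) = -(201 - 18) = -1*183 = -183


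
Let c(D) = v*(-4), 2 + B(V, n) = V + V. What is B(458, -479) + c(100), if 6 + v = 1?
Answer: 934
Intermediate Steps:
v = -5 (v = -6 + 1 = -5)
B(V, n) = -2 + 2*V (B(V, n) = -2 + (V + V) = -2 + 2*V)
c(D) = 20 (c(D) = -5*(-4) = 20)
B(458, -479) + c(100) = (-2 + 2*458) + 20 = (-2 + 916) + 20 = 914 + 20 = 934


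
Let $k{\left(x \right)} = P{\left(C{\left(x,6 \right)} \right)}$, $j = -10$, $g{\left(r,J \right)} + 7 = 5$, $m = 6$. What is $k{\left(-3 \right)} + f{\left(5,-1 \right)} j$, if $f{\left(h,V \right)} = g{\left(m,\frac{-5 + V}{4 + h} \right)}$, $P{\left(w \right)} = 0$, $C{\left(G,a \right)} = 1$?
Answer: $20$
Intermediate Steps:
$g{\left(r,J \right)} = -2$ ($g{\left(r,J \right)} = -7 + 5 = -2$)
$f{\left(h,V \right)} = -2$
$k{\left(x \right)} = 0$
$k{\left(-3 \right)} + f{\left(5,-1 \right)} j = 0 - -20 = 0 + 20 = 20$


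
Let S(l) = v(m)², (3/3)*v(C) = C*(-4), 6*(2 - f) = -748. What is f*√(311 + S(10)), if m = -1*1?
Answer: 380*√327/3 ≈ 2290.5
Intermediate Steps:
m = -1
f = 380/3 (f = 2 - ⅙*(-748) = 2 + 374/3 = 380/3 ≈ 126.67)
v(C) = -4*C (v(C) = C*(-4) = -4*C)
S(l) = 16 (S(l) = (-4*(-1))² = 4² = 16)
f*√(311 + S(10)) = 380*√(311 + 16)/3 = 380*√327/3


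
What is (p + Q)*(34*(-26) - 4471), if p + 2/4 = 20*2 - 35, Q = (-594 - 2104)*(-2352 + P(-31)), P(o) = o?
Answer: -68858215335/2 ≈ -3.4429e+10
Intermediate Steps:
Q = 6429334 (Q = (-594 - 2104)*(-2352 - 31) = -2698*(-2383) = 6429334)
p = 9/2 (p = -½ + (20*2 - 35) = -½ + (40 - 35) = -½ + 5 = 9/2 ≈ 4.5000)
(p + Q)*(34*(-26) - 4471) = (9/2 + 6429334)*(34*(-26) - 4471) = 12858677*(-884 - 4471)/2 = (12858677/2)*(-5355) = -68858215335/2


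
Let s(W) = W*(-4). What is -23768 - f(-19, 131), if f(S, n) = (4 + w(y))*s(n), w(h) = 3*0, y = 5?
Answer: -21672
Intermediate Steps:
w(h) = 0
s(W) = -4*W
f(S, n) = -16*n (f(S, n) = (4 + 0)*(-4*n) = 4*(-4*n) = -16*n)
-23768 - f(-19, 131) = -23768 - (-16)*131 = -23768 - 1*(-2096) = -23768 + 2096 = -21672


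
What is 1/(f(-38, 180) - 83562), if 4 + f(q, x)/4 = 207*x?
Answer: 1/65462 ≈ 1.5276e-5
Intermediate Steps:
f(q, x) = -16 + 828*x (f(q, x) = -16 + 4*(207*x) = -16 + 828*x)
1/(f(-38, 180) - 83562) = 1/((-16 + 828*180) - 83562) = 1/((-16 + 149040) - 83562) = 1/(149024 - 83562) = 1/65462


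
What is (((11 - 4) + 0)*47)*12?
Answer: 3948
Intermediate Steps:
(((11 - 4) + 0)*47)*12 = ((7 + 0)*47)*12 = (7*47)*12 = 329*12 = 3948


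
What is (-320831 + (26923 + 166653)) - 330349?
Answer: -457604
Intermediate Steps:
(-320831 + (26923 + 166653)) - 330349 = (-320831 + 193576) - 330349 = -127255 - 330349 = -457604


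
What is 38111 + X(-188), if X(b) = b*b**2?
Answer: -6606561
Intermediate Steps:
X(b) = b**3
38111 + X(-188) = 38111 + (-188)**3 = 38111 - 6644672 = -6606561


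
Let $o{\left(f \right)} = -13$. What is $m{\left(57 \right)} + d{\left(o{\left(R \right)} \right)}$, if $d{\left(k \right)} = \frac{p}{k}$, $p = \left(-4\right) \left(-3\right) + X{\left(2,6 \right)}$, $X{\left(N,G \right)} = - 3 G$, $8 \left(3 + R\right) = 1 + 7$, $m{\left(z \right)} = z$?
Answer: $\frac{747}{13} \approx 57.462$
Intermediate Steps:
$R = -2$ ($R = -3 + \frac{1 + 7}{8} = -3 + \frac{1}{8} \cdot 8 = -3 + 1 = -2$)
$p = -6$ ($p = \left(-4\right) \left(-3\right) - 18 = 12 - 18 = -6$)
$d{\left(k \right)} = - \frac{6}{k}$
$m{\left(57 \right)} + d{\left(o{\left(R \right)} \right)} = 57 - \frac{6}{-13} = 57 - - \frac{6}{13} = 57 + \frac{6}{13} = \frac{747}{13}$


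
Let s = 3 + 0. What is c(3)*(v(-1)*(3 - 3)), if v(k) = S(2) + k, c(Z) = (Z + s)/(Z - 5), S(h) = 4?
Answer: 0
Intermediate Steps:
s = 3
c(Z) = (3 + Z)/(-5 + Z) (c(Z) = (Z + 3)/(Z - 5) = (3 + Z)/(-5 + Z))
v(k) = 4 + k
c(3)*(v(-1)*(3 - 3)) = ((3 + 3)/(-5 + 3))*((4 - 1)*(3 - 3)) = (6/(-2))*(3*0) = -½*6*0 = -3*0 = 0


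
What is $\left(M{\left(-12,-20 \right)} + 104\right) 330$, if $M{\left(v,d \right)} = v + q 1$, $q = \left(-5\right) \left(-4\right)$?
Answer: $36960$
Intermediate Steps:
$q = 20$
$M{\left(v,d \right)} = 20 + v$ ($M{\left(v,d \right)} = v + 20 \cdot 1 = v + 20 = 20 + v$)
$\left(M{\left(-12,-20 \right)} + 104\right) 330 = \left(\left(20 - 12\right) + 104\right) 330 = \left(8 + 104\right) 330 = 112 \cdot 330 = 36960$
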